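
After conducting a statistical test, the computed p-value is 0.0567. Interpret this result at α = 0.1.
Since p = 0.0567 < α = 0.1, reject H₀.
There is sufficient evidence to reject the null hypothesis; the result is statistically significant at the 0.1 level.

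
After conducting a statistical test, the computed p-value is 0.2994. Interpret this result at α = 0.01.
Since p = 0.2994 > α = 0.01, fail to reject H₀.
There is insufficient evidence to reject the null hypothesis; the result is not statistically significant at the 0.01 level.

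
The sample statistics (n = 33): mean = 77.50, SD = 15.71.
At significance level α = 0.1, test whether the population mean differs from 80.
One-sample t-test:
H₀: μ = 80
H₁: μ ≠ 80
df = n - 1 = 32
t = (x̄ - μ₀) / (s/√n) = (77.50 - 80) / (15.71/√33) = -0.914
p-value = 0.3675

Since p-value > α = 0.1, we fail to reject H₀.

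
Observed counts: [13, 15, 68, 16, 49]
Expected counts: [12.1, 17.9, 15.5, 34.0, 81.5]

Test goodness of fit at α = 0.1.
Chi-square goodness of fit test:
H₀: observed counts match expected distribution
H₁: observed counts differ from expected distribution
df = k - 1 = 4
χ² = Σ(O - E)²/E
   = (13 - 12.1)²/12.1 + (15 - 17.9)²/17.9 + (68 - 15.5)²/15.5 + (16 - 34.0)²/34.0 + (49 - 81.5)²/81.5
   = 0.067 + 0.470 + 177.823 + 9.529 + 12.960
   = 200.85
p-value < 0.0001

Since p-value < α = 0.1, we reject H₀.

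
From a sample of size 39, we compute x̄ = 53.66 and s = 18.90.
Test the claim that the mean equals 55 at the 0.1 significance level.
One-sample t-test:
H₀: μ = 55
H₁: μ ≠ 55
df = n - 1 = 38
t = (x̄ - μ₀) / (s/√n) = (53.66 - 55) / (18.90/√39) = -0.443
p-value = 0.6604

Since p-value > α = 0.1, we fail to reject H₀.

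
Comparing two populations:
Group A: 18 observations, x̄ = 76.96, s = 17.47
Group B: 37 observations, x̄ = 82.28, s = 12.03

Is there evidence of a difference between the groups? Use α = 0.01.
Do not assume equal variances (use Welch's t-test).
Welch's two-sample t-test:
H₀: μ₁ = μ₂
H₁: μ₁ ≠ μ₂
s₁²/n₁ = 17.47²/18 = 16.9556,  s₂²/n₂ = 12.03²/37 = 3.9114
SE = √(s₁²/n₁ + s₂²/n₂) = √(16.9556 + 3.9114) = 4.5680
df (Welch-Satterthwaite) = (s₁²/n₁ + s₂²/n₂)² / [(s₁²/n₁)²/(n₁-1) + (s₂²/n₂)²/(n₂-1)] ≈ 25.12
t = (x̄₁ - x̄₂) / SE = (76.96 - 82.28) / 4.5680 = -5.32 / 4.5680 = -1.165
p-value = 0.2551

Since p-value > α = 0.01, we fail to reject H₀.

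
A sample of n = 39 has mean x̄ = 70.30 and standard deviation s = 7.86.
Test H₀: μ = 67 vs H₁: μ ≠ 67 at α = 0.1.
One-sample t-test:
H₀: μ = 67
H₁: μ ≠ 67
df = n - 1 = 38
t = (x̄ - μ₀) / (s/√n) = (70.30 - 67) / (7.86/√39) = 2.622
p-value = 0.0125

Since p-value < α = 0.1, we reject H₀.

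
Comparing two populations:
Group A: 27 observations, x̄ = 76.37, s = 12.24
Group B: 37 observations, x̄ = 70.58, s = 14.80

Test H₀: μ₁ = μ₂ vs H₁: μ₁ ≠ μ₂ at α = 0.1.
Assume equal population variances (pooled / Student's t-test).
Student's two-sample t-test (equal variances):
H₀: μ₁ = μ₂
H₁: μ₁ ≠ μ₂
df = n₁ + n₂ - 2 = 62
Pooled variance s_p² = [(n₁-1)s₁² + (n₂-1)s₂²] / (n₁ + n₂ - 2) = [(26)(12.24²) + (36)(14.80²)] / 62 = 190.0113
SE = √(s_p²(1/n₁ + 1/n₂)) = √(190.0113 × (1/27 + 1/37)) = 3.4890
t = (x̄₁ - x̄₂) / SE = (76.37 - 70.58) / 3.4890 = 5.79 / 3.4890 = 1.660
p-value = 0.1021

Since p-value > α = 0.1, we fail to reject H₀.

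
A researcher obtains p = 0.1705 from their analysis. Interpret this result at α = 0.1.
Since p = 0.1705 > α = 0.1, fail to reject H₀.
There is insufficient evidence to reject the null hypothesis; the result is not statistically significant at the 0.1 level.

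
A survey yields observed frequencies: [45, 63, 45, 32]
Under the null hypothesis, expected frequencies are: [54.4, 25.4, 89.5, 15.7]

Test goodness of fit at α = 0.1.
Chi-square goodness of fit test:
H₀: observed counts match expected distribution
H₁: observed counts differ from expected distribution
df = k - 1 = 3
χ² = Σ(O - E)²/E
   = (45 - 54.4)²/54.4 + (63 - 25.4)²/25.4 + (45 - 89.5)²/89.5 + (32 - 15.7)²/15.7
   = 1.624 + 55.660 + 22.126 + 16.923
   = 96.33
p-value < 0.0001

Since p-value < α = 0.1, we reject H₀.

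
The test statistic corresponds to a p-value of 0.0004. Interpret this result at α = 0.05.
Since p = 0.0004 < α = 0.05, reject H₀.
There is sufficient evidence to reject the null hypothesis; the result is statistically significant at the 0.05 level.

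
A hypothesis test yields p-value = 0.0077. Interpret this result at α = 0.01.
Since p = 0.0077 < α = 0.01, reject H₀.
There is sufficient evidence to reject the null hypothesis; the result is statistically significant at the 0.01 level.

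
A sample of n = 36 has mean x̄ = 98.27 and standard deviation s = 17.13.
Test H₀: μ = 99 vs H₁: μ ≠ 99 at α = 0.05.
One-sample t-test:
H₀: μ = 99
H₁: μ ≠ 99
df = n - 1 = 35
t = (x̄ - μ₀) / (s/√n) = (98.27 - 99) / (17.13/√36) = -0.256
p-value = 0.7997

Since p-value > α = 0.05, we fail to reject H₀.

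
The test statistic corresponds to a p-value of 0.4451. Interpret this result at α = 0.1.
Since p = 0.4451 > α = 0.1, fail to reject H₀.
There is insufficient evidence to reject the null hypothesis; the result is not statistically significant at the 0.1 level.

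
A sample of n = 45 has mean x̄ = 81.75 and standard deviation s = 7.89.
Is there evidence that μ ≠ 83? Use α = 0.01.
One-sample t-test:
H₀: μ = 83
H₁: μ ≠ 83
df = n - 1 = 44
t = (x̄ - μ₀) / (s/√n) = (81.75 - 83) / (7.89/√45) = -1.063
p-value = 0.2937

Since p-value > α = 0.01, we fail to reject H₀.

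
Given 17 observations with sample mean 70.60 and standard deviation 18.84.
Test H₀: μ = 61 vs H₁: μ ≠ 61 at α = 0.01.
One-sample t-test:
H₀: μ = 61
H₁: μ ≠ 61
df = n - 1 = 16
t = (x̄ - μ₀) / (s/√n) = (70.60 - 61) / (18.84/√17) = 2.101
p-value = 0.0518

Since p-value > α = 0.01, we fail to reject H₀.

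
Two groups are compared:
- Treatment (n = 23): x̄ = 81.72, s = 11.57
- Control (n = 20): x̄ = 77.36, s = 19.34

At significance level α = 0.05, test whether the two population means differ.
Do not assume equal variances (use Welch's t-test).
Welch's two-sample t-test:
H₀: μ₁ = μ₂
H₁: μ₁ ≠ μ₂
s₁²/n₁ = 11.57²/23 = 5.8202,  s₂²/n₂ = 19.34²/20 = 18.7018
SE = √(s₁²/n₁ + s₂²/n₂) = √(5.8202 + 18.7018) = 4.9520
df (Welch-Satterthwaite) = (s₁²/n₁ + s₂²/n₂)² / [(s₁²/n₁)²/(n₁-1) + (s₂²/n₂)²/(n₂-1)] ≈ 30.14
t = (x̄₁ - x̄₂) / SE = (81.72 - 77.36) / 4.9520 = 4.36 / 4.9520 = 0.880
p-value = 0.3856

Since p-value > α = 0.05, we fail to reject H₀.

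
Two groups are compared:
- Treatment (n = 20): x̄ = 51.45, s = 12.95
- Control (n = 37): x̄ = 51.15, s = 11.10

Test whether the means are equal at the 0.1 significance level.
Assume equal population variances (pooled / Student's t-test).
Student's two-sample t-test (equal variances):
H₀: μ₁ = μ₂
H₁: μ₁ ≠ μ₂
df = n₁ + n₂ - 2 = 55
Pooled variance s_p² = [(n₁-1)s₁² + (n₂-1)s₂²] / (n₁ + n₂ - 2) = [(19)(12.95²) + (36)(11.10²)] / 55 = 138.5801
SE = √(s_p²(1/n₁ + 1/n₂)) = √(138.5801 × (1/20 + 1/37)) = 3.2672
t = (x̄₁ - x̄₂) / SE = (51.45 - 51.15) / 3.2672 = 0.30 / 3.2672 = 0.092
p-value = 0.9272

Since p-value > α = 0.1, we fail to reject H₀.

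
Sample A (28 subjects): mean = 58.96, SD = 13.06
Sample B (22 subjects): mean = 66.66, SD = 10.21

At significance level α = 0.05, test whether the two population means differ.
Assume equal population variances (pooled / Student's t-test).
Student's two-sample t-test (equal variances):
H₀: μ₁ = μ₂
H₁: μ₁ ≠ μ₂
df = n₁ + n₂ - 2 = 48
Pooled variance s_p² = [(n₁-1)s₁² + (n₂-1)s₂²] / (n₁ + n₂ - 2) = [(27)(13.06²) + (21)(10.21²)] / 48 = 141.5488
SE = √(s_p²(1/n₁ + 1/n₂)) = √(141.5488 × (1/28 + 1/22)) = 3.3896
t = (x̄₁ - x̄₂) / SE = (58.96 - 66.66) / 3.3896 = -7.70 / 3.3896 = -2.272
p-value = 0.0276

Since p-value < α = 0.05, we reject H₀.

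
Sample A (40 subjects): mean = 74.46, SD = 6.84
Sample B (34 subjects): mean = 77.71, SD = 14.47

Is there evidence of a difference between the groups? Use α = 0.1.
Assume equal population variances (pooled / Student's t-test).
Student's two-sample t-test (equal variances):
H₀: μ₁ = μ₂
H₁: μ₁ ≠ μ₂
df = n₁ + n₂ - 2 = 72
Pooled variance s_p² = [(n₁-1)s₁² + (n₂-1)s₂²] / (n₁ + n₂ - 2) = [(39)(6.84²) + (33)(14.47²)] / 72 = 121.3084
SE = √(s_p²(1/n₁ + 1/n₂)) = √(121.3084 × (1/40 + 1/34)) = 2.5692
t = (x̄₁ - x̄₂) / SE = (74.46 - 77.71) / 2.5692 = -3.25 / 2.5692 = -1.265
p-value = 0.2099

Since p-value > α = 0.1, we fail to reject H₀.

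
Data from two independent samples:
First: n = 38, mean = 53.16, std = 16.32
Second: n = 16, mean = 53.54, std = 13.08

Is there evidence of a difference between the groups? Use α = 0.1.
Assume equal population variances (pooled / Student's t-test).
Student's two-sample t-test (equal variances):
H₀: μ₁ = μ₂
H₁: μ₁ ≠ μ₂
df = n₁ + n₂ - 2 = 52
Pooled variance s_p² = [(n₁-1)s₁² + (n₂-1)s₂²] / (n₁ + n₂ - 2) = [(37)(16.32²) + (15)(13.08²)] / 52 = 238.8647
SE = √(s_p²(1/n₁ + 1/n₂)) = √(238.8647 × (1/38 + 1/16)) = 4.6060
t = (x̄₁ - x̄₂) / SE = (53.16 - 53.54) / 4.6060 = -0.38 / 4.6060 = -0.083
p-value = 0.9346

Since p-value > α = 0.1, we fail to reject H₀.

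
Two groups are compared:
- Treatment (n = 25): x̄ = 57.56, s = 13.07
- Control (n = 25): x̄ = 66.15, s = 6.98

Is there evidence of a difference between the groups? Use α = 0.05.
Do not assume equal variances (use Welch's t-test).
Welch's two-sample t-test:
H₀: μ₁ = μ₂
H₁: μ₁ ≠ μ₂
s₁²/n₁ = 13.07²/25 = 6.8330,  s₂²/n₂ = 6.98²/25 = 1.9488
SE = √(s₁²/n₁ + s₂²/n₂) = √(6.8330 + 1.9488) = 2.9634
df (Welch-Satterthwaite) = (s₁²/n₁ + s₂²/n₂)² / [(s₁²/n₁)²/(n₁-1) + (s₂²/n₂)²/(n₂-1)] ≈ 36.66
t = (x̄₁ - x̄₂) / SE = (57.56 - 66.15) / 2.9634 = -8.59 / 2.9634 = -2.899
p-value = 0.0063

Since p-value < α = 0.05, we reject H₀.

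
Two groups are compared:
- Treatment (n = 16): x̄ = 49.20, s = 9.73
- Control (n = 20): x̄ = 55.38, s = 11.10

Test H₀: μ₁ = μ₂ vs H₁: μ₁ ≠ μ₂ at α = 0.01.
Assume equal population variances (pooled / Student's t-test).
Student's two-sample t-test (equal variances):
H₀: μ₁ = μ₂
H₁: μ₁ ≠ μ₂
df = n₁ + n₂ - 2 = 34
Pooled variance s_p² = [(n₁-1)s₁² + (n₂-1)s₂²] / (n₁ + n₂ - 2) = [(15)(9.73²) + (19)(11.10²)] / 34 = 110.6201
SE = √(s_p²(1/n₁ + 1/n₂)) = √(110.6201 × (1/16 + 1/20)) = 3.5277
t = (x̄₁ - x̄₂) / SE = (49.20 - 55.38) / 3.5277 = -6.18 / 3.5277 = -1.752
p-value = 0.0888

Since p-value > α = 0.01, we fail to reject H₀.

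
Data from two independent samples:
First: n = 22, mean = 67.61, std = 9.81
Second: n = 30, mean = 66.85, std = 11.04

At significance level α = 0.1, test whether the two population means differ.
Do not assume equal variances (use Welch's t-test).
Welch's two-sample t-test:
H₀: μ₁ = μ₂
H₁: μ₁ ≠ μ₂
s₁²/n₁ = 9.81²/22 = 4.3744,  s₂²/n₂ = 11.04²/30 = 4.0627
SE = √(s₁²/n₁ + s₂²/n₂) = √(4.3744 + 4.0627) = 2.9047
df (Welch-Satterthwaite) = (s₁²/n₁ + s₂²/n₂)² / [(s₁²/n₁)²/(n₁-1) + (s₂²/n₂)²/(n₂-1)] ≈ 48.09
t = (x̄₁ - x̄₂) / SE = (67.61 - 66.85) / 2.9047 = 0.76 / 2.9047 = 0.262
p-value = 0.7947

Since p-value > α = 0.1, we fail to reject H₀.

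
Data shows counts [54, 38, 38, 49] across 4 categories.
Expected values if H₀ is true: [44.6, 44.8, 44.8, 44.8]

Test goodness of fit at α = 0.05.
Chi-square goodness of fit test:
H₀: observed counts match expected distribution
H₁: observed counts differ from expected distribution
df = k - 1 = 3
χ² = Σ(O - E)²/E
   = (54 - 44.6)²/44.6 + (38 - 44.8)²/44.8 + (38 - 44.8)²/44.8 + (49 - 44.8)²/44.8
   = 1.981 + 1.032 + 1.032 + 0.394
   = 4.44
p-value = 0.2178

Since p-value > α = 0.05, we fail to reject H₀.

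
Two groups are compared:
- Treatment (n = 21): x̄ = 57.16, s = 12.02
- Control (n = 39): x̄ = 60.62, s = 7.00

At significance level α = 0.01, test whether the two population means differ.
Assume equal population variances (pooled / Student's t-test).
Student's two-sample t-test (equal variances):
H₀: μ₁ = μ₂
H₁: μ₁ ≠ μ₂
df = n₁ + n₂ - 2 = 58
Pooled variance s_p² = [(n₁-1)s₁² + (n₂-1)s₂²] / (n₁ + n₂ - 2) = [(20)(12.02²) + (38)(7.00²)] / 58 = 81.9243
SE = √(s_p²(1/n₁ + 1/n₂)) = √(81.9243 × (1/21 + 1/39)) = 2.4499
t = (x̄₁ - x̄₂) / SE = (57.16 - 60.62) / 2.4499 = -3.46 / 2.4499 = -1.412
p-value = 0.1632

Since p-value > α = 0.01, we fail to reject H₀.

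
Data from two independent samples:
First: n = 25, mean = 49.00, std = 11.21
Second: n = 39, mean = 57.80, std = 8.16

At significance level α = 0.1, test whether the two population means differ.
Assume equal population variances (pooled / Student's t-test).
Student's two-sample t-test (equal variances):
H₀: μ₁ = μ₂
H₁: μ₁ ≠ μ₂
df = n₁ + n₂ - 2 = 62
Pooled variance s_p² = [(n₁-1)s₁² + (n₂-1)s₂²] / (n₁ + n₂ - 2) = [(24)(11.21²) + (38)(8.16²)] / 62 = 89.4547
SE = √(s_p²(1/n₁ + 1/n₂)) = √(89.4547 × (1/25 + 1/39)) = 2.4232
t = (x̄₁ - x̄₂) / SE = (49.00 - 57.80) / 2.4232 = -8.80 / 2.4232 = -3.632
p-value = 0.0006

Since p-value < α = 0.1, we reject H₀.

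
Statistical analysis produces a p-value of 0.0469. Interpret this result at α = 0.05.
Since p = 0.0469 < α = 0.05, reject H₀.
There is sufficient evidence to reject the null hypothesis; the result is statistically significant at the 0.05 level.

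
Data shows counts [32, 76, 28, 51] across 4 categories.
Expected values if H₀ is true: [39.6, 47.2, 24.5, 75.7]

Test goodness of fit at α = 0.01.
Chi-square goodness of fit test:
H₀: observed counts match expected distribution
H₁: observed counts differ from expected distribution
df = k - 1 = 3
χ² = Σ(O - E)²/E
   = (32 - 39.6)²/39.6 + (76 - 47.2)²/47.2 + (28 - 24.5)²/24.5 + (51 - 75.7)²/75.7
   = 1.459 + 17.573 + 0.500 + 8.059
   = 27.59
p-value < 0.0001

Since p-value < α = 0.01, we reject H₀.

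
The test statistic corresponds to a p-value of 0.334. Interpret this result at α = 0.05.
Since p = 0.334 > α = 0.05, fail to reject H₀.
There is insufficient evidence to reject the null hypothesis; the result is not statistically significant at the 0.05 level.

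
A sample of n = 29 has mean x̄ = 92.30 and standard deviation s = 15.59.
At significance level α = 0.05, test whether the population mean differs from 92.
One-sample t-test:
H₀: μ = 92
H₁: μ ≠ 92
df = n - 1 = 28
t = (x̄ - μ₀) / (s/√n) = (92.30 - 92) / (15.59/√29) = 0.104
p-value = 0.9182

Since p-value > α = 0.05, we fail to reject H₀.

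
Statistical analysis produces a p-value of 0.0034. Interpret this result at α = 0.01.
Since p = 0.0034 < α = 0.01, reject H₀.
There is sufficient evidence to reject the null hypothesis; the result is statistically significant at the 0.01 level.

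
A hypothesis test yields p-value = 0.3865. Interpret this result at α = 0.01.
Since p = 0.3865 > α = 0.01, fail to reject H₀.
There is insufficient evidence to reject the null hypothesis; the result is not statistically significant at the 0.01 level.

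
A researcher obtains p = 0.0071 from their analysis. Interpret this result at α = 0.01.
Since p = 0.0071 < α = 0.01, reject H₀.
There is sufficient evidence to reject the null hypothesis; the result is statistically significant at the 0.01 level.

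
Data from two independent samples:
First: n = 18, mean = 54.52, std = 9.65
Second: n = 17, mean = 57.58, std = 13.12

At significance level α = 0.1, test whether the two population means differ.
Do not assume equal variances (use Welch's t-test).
Welch's two-sample t-test:
H₀: μ₁ = μ₂
H₁: μ₁ ≠ μ₂
s₁²/n₁ = 9.65²/18 = 5.1735,  s₂²/n₂ = 13.12²/17 = 10.1256
SE = √(s₁²/n₁ + s₂²/n₂) = √(5.1735 + 10.1256) = 3.9114
df (Welch-Satterthwaite) = (s₁²/n₁ + s₂²/n₂)² / [(s₁²/n₁)²/(n₁-1) + (s₂²/n₂)²/(n₂-1)] ≈ 29.32
t = (x̄₁ - x̄₂) / SE = (54.52 - 57.58) / 3.9114 = -3.06 / 3.9114 = -0.782
p-value = 0.4403

Since p-value > α = 0.1, we fail to reject H₀.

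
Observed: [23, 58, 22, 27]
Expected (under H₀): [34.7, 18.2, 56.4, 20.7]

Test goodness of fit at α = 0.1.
Chi-square goodness of fit test:
H₀: observed counts match expected distribution
H₁: observed counts differ from expected distribution
df = k - 1 = 3
χ² = Σ(O - E)²/E
   = (23 - 34.7)²/34.7 + (58 - 18.2)²/18.2 + (22 - 56.4)²/56.4 + (27 - 20.7)²/20.7
   = 3.945 + 87.035 + 20.982 + 1.917
   = 113.88
p-value < 0.0001

Since p-value < α = 0.1, we reject H₀.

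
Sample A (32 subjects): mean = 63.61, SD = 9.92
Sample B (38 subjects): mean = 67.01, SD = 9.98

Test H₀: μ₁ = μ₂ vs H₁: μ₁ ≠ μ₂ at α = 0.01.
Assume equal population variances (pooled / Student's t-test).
Student's two-sample t-test (equal variances):
H₀: μ₁ = μ₂
H₁: μ₁ ≠ μ₂
df = n₁ + n₂ - 2 = 68
Pooled variance s_p² = [(n₁-1)s₁² + (n₂-1)s₂²] / (n₁ + n₂ - 2) = [(31)(9.92²) + (37)(9.98²)] / 68 = 99.0561
SE = √(s_p²(1/n₁ + 1/n₂)) = √(99.0561 × (1/32 + 1/38)) = 2.3879
t = (x̄₁ - x̄₂) / SE = (63.61 - 67.01) / 2.3879 = -3.40 / 2.3879 = -1.424
p-value = 0.1591

Since p-value > α = 0.01, we fail to reject H₀.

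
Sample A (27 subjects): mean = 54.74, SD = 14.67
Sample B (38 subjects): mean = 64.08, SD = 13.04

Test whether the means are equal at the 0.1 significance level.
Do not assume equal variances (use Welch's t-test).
Welch's two-sample t-test:
H₀: μ₁ = μ₂
H₁: μ₁ ≠ μ₂
s₁²/n₁ = 14.67²/27 = 7.9707,  s₂²/n₂ = 13.04²/38 = 4.4748
SE = √(s₁²/n₁ + s₂²/n₂) = √(7.9707 + 4.4748) = 3.5278
df (Welch-Satterthwaite) = (s₁²/n₁ + s₂²/n₂)² / [(s₁²/n₁)²/(n₁-1) + (s₂²/n₂)²/(n₂-1)] ≈ 51.89
t = (x̄₁ - x̄₂) / SE = (54.74 - 64.08) / 3.5278 = -9.34 / 3.5278 = -2.648
p-value = 0.0107

Since p-value < α = 0.1, we reject H₀.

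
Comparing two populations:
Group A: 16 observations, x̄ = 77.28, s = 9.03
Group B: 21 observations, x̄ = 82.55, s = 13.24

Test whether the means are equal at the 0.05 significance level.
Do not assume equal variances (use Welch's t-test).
Welch's two-sample t-test:
H₀: μ₁ = μ₂
H₁: μ₁ ≠ μ₂
s₁²/n₁ = 9.03²/16 = 5.0963,  s₂²/n₂ = 13.24²/21 = 8.3475
SE = √(s₁²/n₁ + s₂²/n₂) = √(5.0963 + 8.3475) = 3.6666
df (Welch-Satterthwaite) = (s₁²/n₁ + s₂²/n₂)² / [(s₁²/n₁)²/(n₁-1) + (s₂²/n₂)²/(n₂-1)] ≈ 34.65
t = (x̄₁ - x̄₂) / SE = (77.28 - 82.55) / 3.6666 = -5.27 / 3.6666 = -1.437
p-value = 0.1596

Since p-value > α = 0.05, we fail to reject H₀.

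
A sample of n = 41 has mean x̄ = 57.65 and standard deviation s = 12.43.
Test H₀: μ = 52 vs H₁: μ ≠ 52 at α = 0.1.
One-sample t-test:
H₀: μ = 52
H₁: μ ≠ 52
df = n - 1 = 40
t = (x̄ - μ₀) / (s/√n) = (57.65 - 52) / (12.43/√41) = 2.911
p-value = 0.0059

Since p-value < α = 0.1, we reject H₀.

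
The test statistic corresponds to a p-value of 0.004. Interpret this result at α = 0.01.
Since p = 0.004 < α = 0.01, reject H₀.
There is sufficient evidence to reject the null hypothesis; the result is statistically significant at the 0.01 level.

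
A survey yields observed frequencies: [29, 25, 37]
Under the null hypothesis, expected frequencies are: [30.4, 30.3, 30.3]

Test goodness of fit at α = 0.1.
Chi-square goodness of fit test:
H₀: observed counts match expected distribution
H₁: observed counts differ from expected distribution
df = k - 1 = 2
χ² = Σ(O - E)²/E
   = (29 - 30.4)²/30.4 + (25 - 30.3)²/30.3 + (37 - 30.3)²/30.3
   = 0.064 + 0.927 + 1.482
   = 2.47
p-value = 0.2904

Since p-value > α = 0.1, we fail to reject H₀.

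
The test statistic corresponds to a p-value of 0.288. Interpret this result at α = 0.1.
Since p = 0.288 > α = 0.1, fail to reject H₀.
There is insufficient evidence to reject the null hypothesis; the result is not statistically significant at the 0.1 level.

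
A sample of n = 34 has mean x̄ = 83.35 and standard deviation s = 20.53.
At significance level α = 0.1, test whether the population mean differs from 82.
One-sample t-test:
H₀: μ = 82
H₁: μ ≠ 82
df = n - 1 = 33
t = (x̄ - μ₀) / (s/√n) = (83.35 - 82) / (20.53/√34) = 0.383
p-value = 0.7039

Since p-value > α = 0.1, we fail to reject H₀.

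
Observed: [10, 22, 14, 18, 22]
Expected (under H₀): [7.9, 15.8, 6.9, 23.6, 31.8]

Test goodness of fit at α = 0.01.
Chi-square goodness of fit test:
H₀: observed counts match expected distribution
H₁: observed counts differ from expected distribution
df = k - 1 = 4
χ² = Σ(O - E)²/E
   = (10 - 7.9)²/7.9 + (22 - 15.8)²/15.8 + (14 - 6.9)²/6.9 + (18 - 23.6)²/23.6 + (22 - 31.8)²/31.8
   = 0.558 + 2.433 + 7.306 + 1.329 + 3.020
   = 14.65
p-value = 0.0055

Since p-value < α = 0.01, we reject H₀.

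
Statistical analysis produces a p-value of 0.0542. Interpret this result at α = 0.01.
Since p = 0.0542 > α = 0.01, fail to reject H₀.
There is insufficient evidence to reject the null hypothesis; the result is not statistically significant at the 0.01 level.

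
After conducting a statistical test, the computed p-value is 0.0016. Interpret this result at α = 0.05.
Since p = 0.0016 < α = 0.05, reject H₀.
There is sufficient evidence to reject the null hypothesis; the result is statistically significant at the 0.05 level.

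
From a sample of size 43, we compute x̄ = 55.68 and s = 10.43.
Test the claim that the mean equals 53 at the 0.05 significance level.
One-sample t-test:
H₀: μ = 53
H₁: μ ≠ 53
df = n - 1 = 42
t = (x̄ - μ₀) / (s/√n) = (55.68 - 53) / (10.43/√43) = 1.685
p-value = 0.0994

Since p-value > α = 0.05, we fail to reject H₀.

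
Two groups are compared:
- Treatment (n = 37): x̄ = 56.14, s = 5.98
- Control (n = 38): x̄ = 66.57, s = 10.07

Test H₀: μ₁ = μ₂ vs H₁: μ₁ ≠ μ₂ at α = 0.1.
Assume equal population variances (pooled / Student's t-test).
Student's two-sample t-test (equal variances):
H₀: μ₁ = μ₂
H₁: μ₁ ≠ μ₂
df = n₁ + n₂ - 2 = 73
Pooled variance s_p² = [(n₁-1)s₁² + (n₂-1)s₂²] / (n₁ + n₂ - 2) = [(36)(5.98²) + (37)(10.07²)] / 73 = 69.0323
SE = √(s_p²(1/n₁ + 1/n₂)) = √(69.0323 × (1/37 + 1/38)) = 1.9190
t = (x̄₁ - x̄₂) / SE = (56.14 - 66.57) / 1.9190 = -10.43 / 1.9190 = -5.435
p-value < 0.0001

Since p-value < α = 0.1, we reject H₀.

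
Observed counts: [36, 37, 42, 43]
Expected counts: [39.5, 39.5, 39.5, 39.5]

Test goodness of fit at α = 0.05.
Chi-square goodness of fit test:
H₀: observed counts match expected distribution
H₁: observed counts differ from expected distribution
df = k - 1 = 3
χ² = Σ(O - E)²/E
   = (36 - 39.5)²/39.5 + (37 - 39.5)²/39.5 + (42 - 39.5)²/39.5 + (43 - 39.5)²/39.5
   = 0.310 + 0.158 + 0.158 + 0.310
   = 0.94
p-value = 0.8166

Since p-value > α = 0.05, we fail to reject H₀.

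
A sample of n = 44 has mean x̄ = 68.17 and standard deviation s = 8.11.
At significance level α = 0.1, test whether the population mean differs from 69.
One-sample t-test:
H₀: μ = 69
H₁: μ ≠ 69
df = n - 1 = 43
t = (x̄ - μ₀) / (s/√n) = (68.17 - 69) / (8.11/√44) = -0.679
p-value = 0.5009

Since p-value > α = 0.1, we fail to reject H₀.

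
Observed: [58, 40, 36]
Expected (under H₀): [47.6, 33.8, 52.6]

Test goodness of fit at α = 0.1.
Chi-square goodness of fit test:
H₀: observed counts match expected distribution
H₁: observed counts differ from expected distribution
df = k - 1 = 2
χ² = Σ(O - E)²/E
   = (58 - 47.6)²/47.6 + (40 - 33.8)²/33.8 + (36 - 52.6)²/52.6
   = 2.272 + 1.137 + 5.239
   = 8.65
p-value = 0.0132

Since p-value < α = 0.1, we reject H₀.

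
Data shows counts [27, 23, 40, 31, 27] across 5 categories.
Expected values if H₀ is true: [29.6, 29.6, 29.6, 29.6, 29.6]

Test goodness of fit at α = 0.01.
Chi-square goodness of fit test:
H₀: observed counts match expected distribution
H₁: observed counts differ from expected distribution
df = k - 1 = 4
χ² = Σ(O - E)²/E
   = (27 - 29.6)²/29.6 + (23 - 29.6)²/29.6 + (40 - 29.6)²/29.6 + (31 - 29.6)²/29.6 + (27 - 29.6)²/29.6
   = 0.228 + 1.472 + 3.654 + 0.066 + 0.228
   = 5.65
p-value = 0.2270

Since p-value > α = 0.01, we fail to reject H₀.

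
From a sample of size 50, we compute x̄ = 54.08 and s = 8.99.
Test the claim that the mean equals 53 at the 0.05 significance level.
One-sample t-test:
H₀: μ = 53
H₁: μ ≠ 53
df = n - 1 = 49
t = (x̄ - μ₀) / (s/√n) = (54.08 - 53) / (8.99/√50) = 0.849
p-value = 0.3998

Since p-value > α = 0.05, we fail to reject H₀.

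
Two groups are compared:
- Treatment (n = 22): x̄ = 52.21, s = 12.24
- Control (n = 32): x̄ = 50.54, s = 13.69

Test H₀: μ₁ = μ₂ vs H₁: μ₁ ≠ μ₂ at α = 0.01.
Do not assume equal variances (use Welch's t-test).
Welch's two-sample t-test:
H₀: μ₁ = μ₂
H₁: μ₁ ≠ μ₂
s₁²/n₁ = 12.24²/22 = 6.8099,  s₂²/n₂ = 13.69²/32 = 5.8568
SE = √(s₁²/n₁ + s₂²/n₂) = √(6.8099 + 5.8568) = 3.5590
df (Welch-Satterthwaite) = (s₁²/n₁ + s₂²/n₂)² / [(s₁²/n₁)²/(n₁-1) + (s₂²/n₂)²/(n₂-1)] ≈ 48.40
t = (x̄₁ - x̄₂) / SE = (52.21 - 50.54) / 3.5590 = 1.67 / 3.5590 = 0.469
p-value = 0.6410

Since p-value > α = 0.01, we fail to reject H₀.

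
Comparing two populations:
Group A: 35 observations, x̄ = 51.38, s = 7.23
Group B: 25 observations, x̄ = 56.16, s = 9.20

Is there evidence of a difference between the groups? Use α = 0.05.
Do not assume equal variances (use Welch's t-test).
Welch's two-sample t-test:
H₀: μ₁ = μ₂
H₁: μ₁ ≠ μ₂
s₁²/n₁ = 7.23²/35 = 1.4935,  s₂²/n₂ = 9.20²/25 = 3.3856
SE = √(s₁²/n₁ + s₂²/n₂) = √(1.4935 + 3.3856) = 2.2089
df (Welch-Satterthwaite) = (s₁²/n₁ + s₂²/n₂)² / [(s₁²/n₁)²/(n₁-1) + (s₂²/n₂)²/(n₂-1)] ≈ 43.82
t = (x̄₁ - x̄₂) / SE = (51.38 - 56.16) / 2.2089 = -4.78 / 2.2089 = -2.164
p-value = 0.0360

Since p-value < α = 0.05, we reject H₀.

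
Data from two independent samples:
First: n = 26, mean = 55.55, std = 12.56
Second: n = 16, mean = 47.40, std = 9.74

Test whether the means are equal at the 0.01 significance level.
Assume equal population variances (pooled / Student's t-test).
Student's two-sample t-test (equal variances):
H₀: μ₁ = μ₂
H₁: μ₁ ≠ μ₂
df = n₁ + n₂ - 2 = 40
Pooled variance s_p² = [(n₁-1)s₁² + (n₂-1)s₂²] / (n₁ + n₂ - 2) = [(25)(12.56²) + (15)(9.74²)] / 40 = 134.1714
SE = √(s_p²(1/n₁ + 1/n₂)) = √(134.1714 × (1/26 + 1/16)) = 3.6805
t = (x̄₁ - x̄₂) / SE = (55.55 - 47.40) / 3.6805 = 8.15 / 3.6805 = 2.214
p-value = 0.0326

Since p-value > α = 0.01, we fail to reject H₀.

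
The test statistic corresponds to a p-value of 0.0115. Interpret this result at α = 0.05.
Since p = 0.0115 < α = 0.05, reject H₀.
There is sufficient evidence to reject the null hypothesis; the result is statistically significant at the 0.05 level.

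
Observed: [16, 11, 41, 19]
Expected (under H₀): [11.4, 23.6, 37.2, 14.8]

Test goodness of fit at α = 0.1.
Chi-square goodness of fit test:
H₀: observed counts match expected distribution
H₁: observed counts differ from expected distribution
df = k - 1 = 3
χ² = Σ(O - E)²/E
   = (16 - 11.4)²/11.4 + (11 - 23.6)²/23.6 + (41 - 37.2)²/37.2 + (19 - 14.8)²/14.8
   = 1.856 + 6.727 + 0.388 + 1.192
   = 10.16
p-value = 0.0172

Since p-value < α = 0.1, we reject H₀.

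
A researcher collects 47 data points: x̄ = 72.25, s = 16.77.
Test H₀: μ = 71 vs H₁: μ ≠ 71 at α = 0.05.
One-sample t-test:
H₀: μ = 71
H₁: μ ≠ 71
df = n - 1 = 46
t = (x̄ - μ₀) / (s/√n) = (72.25 - 71) / (16.77/√47) = 0.511
p-value = 0.6118

Since p-value > α = 0.05, we fail to reject H₀.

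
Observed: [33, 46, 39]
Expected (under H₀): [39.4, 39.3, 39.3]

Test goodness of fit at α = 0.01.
Chi-square goodness of fit test:
H₀: observed counts match expected distribution
H₁: observed counts differ from expected distribution
df = k - 1 = 2
χ² = Σ(O - E)²/E
   = (33 - 39.4)²/39.4 + (46 - 39.3)²/39.3 + (39 - 39.3)²/39.3
   = 1.040 + 1.142 + 0.002
   = 2.18
p-value = 0.3355

Since p-value > α = 0.01, we fail to reject H₀.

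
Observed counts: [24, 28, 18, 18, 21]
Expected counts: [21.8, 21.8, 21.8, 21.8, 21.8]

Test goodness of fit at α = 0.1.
Chi-square goodness of fit test:
H₀: observed counts match expected distribution
H₁: observed counts differ from expected distribution
df = k - 1 = 4
χ² = Σ(O - E)²/E
   = (24 - 21.8)²/21.8 + (28 - 21.8)²/21.8 + (18 - 21.8)²/21.8 + (18 - 21.8)²/21.8 + (21 - 21.8)²/21.8
   = 0.222 + 1.763 + 0.662 + 0.662 + 0.029
   = 3.34
p-value = 0.5027

Since p-value > α = 0.1, we fail to reject H₀.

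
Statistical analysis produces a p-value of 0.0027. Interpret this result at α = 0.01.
Since p = 0.0027 < α = 0.01, reject H₀.
There is sufficient evidence to reject the null hypothesis; the result is statistically significant at the 0.01 level.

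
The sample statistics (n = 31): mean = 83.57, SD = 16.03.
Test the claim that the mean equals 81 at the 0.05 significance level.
One-sample t-test:
H₀: μ = 81
H₁: μ ≠ 81
df = n - 1 = 30
t = (x̄ - μ₀) / (s/√n) = (83.57 - 81) / (16.03/√31) = 0.893
p-value = 0.3792

Since p-value > α = 0.05, we fail to reject H₀.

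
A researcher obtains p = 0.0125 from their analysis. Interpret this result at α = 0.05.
Since p = 0.0125 < α = 0.05, reject H₀.
There is sufficient evidence to reject the null hypothesis; the result is statistically significant at the 0.05 level.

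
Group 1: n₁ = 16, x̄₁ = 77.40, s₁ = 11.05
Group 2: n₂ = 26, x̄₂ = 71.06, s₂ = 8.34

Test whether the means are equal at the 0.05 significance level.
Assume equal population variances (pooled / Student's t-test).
Student's two-sample t-test (equal variances):
H₀: μ₁ = μ₂
H₁: μ₁ ≠ μ₂
df = n₁ + n₂ - 2 = 40
Pooled variance s_p² = [(n₁-1)s₁² + (n₂-1)s₂²] / (n₁ + n₂ - 2) = [(15)(11.05²) + (25)(8.34²)] / 40 = 89.2607
SE = √(s_p²(1/n₁ + 1/n₂)) = √(89.2607 × (1/16 + 1/26)) = 3.0020
t = (x̄₁ - x̄₂) / SE = (77.40 - 71.06) / 3.0020 = 6.34 / 3.0020 = 2.112
p-value = 0.0410

Since p-value < α = 0.05, we reject H₀.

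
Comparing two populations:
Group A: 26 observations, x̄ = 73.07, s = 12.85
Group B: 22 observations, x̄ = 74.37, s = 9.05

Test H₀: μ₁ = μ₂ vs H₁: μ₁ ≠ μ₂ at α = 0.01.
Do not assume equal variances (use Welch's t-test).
Welch's two-sample t-test:
H₀: μ₁ = μ₂
H₁: μ₁ ≠ μ₂
s₁²/n₁ = 12.85²/26 = 6.3509,  s₂²/n₂ = 9.05²/22 = 3.7228
SE = √(s₁²/n₁ + s₂²/n₂) = √(6.3509 + 3.7228) = 3.1739
df (Welch-Satterthwaite) = (s₁²/n₁ + s₂²/n₂)² / [(s₁²/n₁)²/(n₁-1) + (s₂²/n₂)²/(n₂-1)] ≈ 44.64
t = (x̄₁ - x̄₂) / SE = (73.07 - 74.37) / 3.1739 = -1.30 / 3.1739 = -0.410
p-value = 0.6841

Since p-value > α = 0.01, we fail to reject H₀.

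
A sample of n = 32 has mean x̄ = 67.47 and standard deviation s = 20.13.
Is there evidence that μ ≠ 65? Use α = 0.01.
One-sample t-test:
H₀: μ = 65
H₁: μ ≠ 65
df = n - 1 = 31
t = (x̄ - μ₀) / (s/√n) = (67.47 - 65) / (20.13/√32) = 0.694
p-value = 0.4928

Since p-value > α = 0.01, we fail to reject H₀.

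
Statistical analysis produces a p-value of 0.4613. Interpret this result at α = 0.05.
Since p = 0.4613 > α = 0.05, fail to reject H₀.
There is insufficient evidence to reject the null hypothesis; the result is not statistically significant at the 0.05 level.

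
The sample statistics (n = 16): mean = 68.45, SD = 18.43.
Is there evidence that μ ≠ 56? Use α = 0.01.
One-sample t-test:
H₀: μ = 56
H₁: μ ≠ 56
df = n - 1 = 15
t = (x̄ - μ₀) / (s/√n) = (68.45 - 56) / (18.43/√16) = 2.702
p-value = 0.0164

Since p-value > α = 0.01, we fail to reject H₀.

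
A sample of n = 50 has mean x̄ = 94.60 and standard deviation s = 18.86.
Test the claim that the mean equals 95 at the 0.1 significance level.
One-sample t-test:
H₀: μ = 95
H₁: μ ≠ 95
df = n - 1 = 49
t = (x̄ - μ₀) / (s/√n) = (94.60 - 95) / (18.86/√50) = -0.150
p-value = 0.8814

Since p-value > α = 0.1, we fail to reject H₀.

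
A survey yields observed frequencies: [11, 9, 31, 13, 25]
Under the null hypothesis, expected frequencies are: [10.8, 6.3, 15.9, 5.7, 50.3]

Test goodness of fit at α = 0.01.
Chi-square goodness of fit test:
H₀: observed counts match expected distribution
H₁: observed counts differ from expected distribution
df = k - 1 = 4
χ² = Σ(O - E)²/E
   = (11 - 10.8)²/10.8 + (9 - 6.3)²/6.3 + (31 - 15.9)²/15.9 + (13 - 5.7)²/5.7 + (25 - 50.3)²/50.3
   = 0.004 + 1.157 + 14.340 + 9.349 + 12.725
   = 37.58
p-value < 0.0001

Since p-value < α = 0.01, we reject H₀.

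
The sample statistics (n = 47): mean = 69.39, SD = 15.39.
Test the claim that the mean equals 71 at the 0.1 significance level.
One-sample t-test:
H₀: μ = 71
H₁: μ ≠ 71
df = n - 1 = 46
t = (x̄ - μ₀) / (s/√n) = (69.39 - 71) / (15.39/√47) = -0.717
p-value = 0.4769

Since p-value > α = 0.1, we fail to reject H₀.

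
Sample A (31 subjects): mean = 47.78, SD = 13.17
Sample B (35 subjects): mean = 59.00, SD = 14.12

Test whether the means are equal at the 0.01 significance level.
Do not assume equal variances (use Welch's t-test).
Welch's two-sample t-test:
H₀: μ₁ = μ₂
H₁: μ₁ ≠ μ₂
s₁²/n₁ = 13.17²/31 = 5.5951,  s₂²/n₂ = 14.12²/35 = 5.6964
SE = √(s₁²/n₁ + s₂²/n₂) = √(5.5951 + 5.6964) = 3.3603
df (Welch-Satterthwaite) = (s₁²/n₁ + s₂²/n₂)² / [(s₁²/n₁)²/(n₁-1) + (s₂²/n₂)²/(n₂-1)] ≈ 63.82
t = (x̄₁ - x̄₂) / SE = (47.78 - 59.00) / 3.3603 = -11.22 / 3.3603 = -3.339
p-value = 0.0014

Since p-value < α = 0.01, we reject H₀.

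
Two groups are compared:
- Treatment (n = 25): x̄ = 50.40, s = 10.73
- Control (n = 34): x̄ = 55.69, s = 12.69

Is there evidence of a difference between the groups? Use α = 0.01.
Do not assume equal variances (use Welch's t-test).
Welch's two-sample t-test:
H₀: μ₁ = μ₂
H₁: μ₁ ≠ μ₂
s₁²/n₁ = 10.73²/25 = 4.6053,  s₂²/n₂ = 12.69²/34 = 4.7364
SE = √(s₁²/n₁ + s₂²/n₂) = √(4.6053 + 4.7364) = 3.0564
df (Welch-Satterthwaite) = (s₁²/n₁ + s₂²/n₂)² / [(s₁²/n₁)²/(n₁-1) + (s₂²/n₂)²/(n₂-1)] ≈ 55.82
t = (x̄₁ - x̄₂) / SE = (50.40 - 55.69) / 3.0564 = -5.29 / 3.0564 = -1.731
p-value = 0.0890

Since p-value > α = 0.01, we fail to reject H₀.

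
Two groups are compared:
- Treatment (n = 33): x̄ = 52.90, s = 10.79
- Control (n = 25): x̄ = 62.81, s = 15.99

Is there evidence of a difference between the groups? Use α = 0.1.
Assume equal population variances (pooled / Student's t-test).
Student's two-sample t-test (equal variances):
H₀: μ₁ = μ₂
H₁: μ₁ ≠ μ₂
df = n₁ + n₂ - 2 = 56
Pooled variance s_p² = [(n₁-1)s₁² + (n₂-1)s₂²] / (n₁ + n₂ - 2) = [(32)(10.79²) + (24)(15.99²)] / 56 = 176.1052
SE = √(s_p²(1/n₁ + 1/n₂)) = √(176.1052 × (1/33 + 1/25)) = 3.5186
t = (x̄₁ - x̄₂) / SE = (52.90 - 62.81) / 3.5186 = -9.91 / 3.5186 = -2.816
p-value = 0.0067

Since p-value < α = 0.1, we reject H₀.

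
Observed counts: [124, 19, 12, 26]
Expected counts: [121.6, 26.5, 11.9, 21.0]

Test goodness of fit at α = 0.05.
Chi-square goodness of fit test:
H₀: observed counts match expected distribution
H₁: observed counts differ from expected distribution
df = k - 1 = 3
χ² = Σ(O - E)²/E
   = (124 - 121.6)²/121.6 + (19 - 26.5)²/26.5 + (12 - 11.9)²/11.9 + (26 - 21.0)²/21.0
   = 0.047 + 2.123 + 0.001 + 1.190
   = 3.36
p-value = 0.3392

Since p-value > α = 0.05, we fail to reject H₀.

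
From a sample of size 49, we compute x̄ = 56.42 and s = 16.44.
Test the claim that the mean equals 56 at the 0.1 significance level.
One-sample t-test:
H₀: μ = 56
H₁: μ ≠ 56
df = n - 1 = 48
t = (x̄ - μ₀) / (s/√n) = (56.42 - 56) / (16.44/√49) = 0.179
p-value = 0.8588

Since p-value > α = 0.1, we fail to reject H₀.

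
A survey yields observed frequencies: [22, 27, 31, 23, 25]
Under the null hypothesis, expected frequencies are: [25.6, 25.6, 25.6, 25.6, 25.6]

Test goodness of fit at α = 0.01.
Chi-square goodness of fit test:
H₀: observed counts match expected distribution
H₁: observed counts differ from expected distribution
df = k - 1 = 4
χ² = Σ(O - E)²/E
   = (22 - 25.6)²/25.6 + (27 - 25.6)²/25.6 + (31 - 25.6)²/25.6 + (23 - 25.6)²/25.6 + (25 - 25.6)²/25.6
   = 0.506 + 0.077 + 1.139 + 0.264 + 0.014
   = 2.00
p-value = 0.7358

Since p-value > α = 0.01, we fail to reject H₀.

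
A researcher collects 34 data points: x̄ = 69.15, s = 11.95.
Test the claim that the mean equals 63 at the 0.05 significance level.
One-sample t-test:
H₀: μ = 63
H₁: μ ≠ 63
df = n - 1 = 33
t = (x̄ - μ₀) / (s/√n) = (69.15 - 63) / (11.95/√34) = 3.001
p-value = 0.0051

Since p-value < α = 0.05, we reject H₀.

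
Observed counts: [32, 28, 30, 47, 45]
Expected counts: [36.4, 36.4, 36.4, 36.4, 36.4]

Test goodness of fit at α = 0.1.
Chi-square goodness of fit test:
H₀: observed counts match expected distribution
H₁: observed counts differ from expected distribution
df = k - 1 = 4
χ² = Σ(O - E)²/E
   = (32 - 36.4)²/36.4 + (28 - 36.4)²/36.4 + (30 - 36.4)²/36.4 + (47 - 36.4)²/36.4 + (45 - 36.4)²/36.4
   = 0.532 + 1.938 + 1.125 + 3.087 + 2.032
   = 8.71
p-value = 0.0687

Since p-value < α = 0.1, we reject H₀.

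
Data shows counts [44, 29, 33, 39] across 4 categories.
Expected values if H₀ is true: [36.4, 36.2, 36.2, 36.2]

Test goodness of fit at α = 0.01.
Chi-square goodness of fit test:
H₀: observed counts match expected distribution
H₁: observed counts differ from expected distribution
df = k - 1 = 3
χ² = Σ(O - E)²/E
   = (44 - 36.4)²/36.4 + (29 - 36.2)²/36.2 + (33 - 36.2)²/36.2 + (39 - 36.2)²/36.2
   = 1.587 + 1.432 + 0.283 + 0.217
   = 3.52
p-value = 0.3184

Since p-value > α = 0.01, we fail to reject H₀.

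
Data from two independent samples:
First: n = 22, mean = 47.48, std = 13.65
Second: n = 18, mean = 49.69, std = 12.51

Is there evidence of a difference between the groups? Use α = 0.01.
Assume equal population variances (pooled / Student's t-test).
Student's two-sample t-test (equal variances):
H₀: μ₁ = μ₂
H₁: μ₁ ≠ μ₂
df = n₁ + n₂ - 2 = 38
Pooled variance s_p² = [(n₁-1)s₁² + (n₂-1)s₂²] / (n₁ + n₂ - 2) = [(21)(13.65²) + (17)(12.51²)] / 38 = 172.9809
SE = √(s_p²(1/n₁ + 1/n₂)) = √(172.9809 × (1/22 + 1/18)) = 4.1801
t = (x̄₁ - x̄₂) / SE = (47.48 - 49.69) / 4.1801 = -2.21 / 4.1801 = -0.529
p-value = 0.6001

Since p-value > α = 0.01, we fail to reject H₀.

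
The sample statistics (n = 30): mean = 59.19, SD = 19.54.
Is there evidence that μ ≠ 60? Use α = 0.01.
One-sample t-test:
H₀: μ = 60
H₁: μ ≠ 60
df = n - 1 = 29
t = (x̄ - μ₀) / (s/√n) = (59.19 - 60) / (19.54/√30) = -0.227
p-value = 0.8220

Since p-value > α = 0.01, we fail to reject H₀.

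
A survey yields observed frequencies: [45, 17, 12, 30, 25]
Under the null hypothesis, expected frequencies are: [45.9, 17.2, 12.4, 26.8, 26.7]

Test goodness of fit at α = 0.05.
Chi-square goodness of fit test:
H₀: observed counts match expected distribution
H₁: observed counts differ from expected distribution
df = k - 1 = 4
χ² = Σ(O - E)²/E
   = (45 - 45.9)²/45.9 + (17 - 17.2)²/17.2 + (12 - 12.4)²/12.4 + (30 - 26.8)²/26.8 + (25 - 26.7)²/26.7
   = 0.018 + 0.002 + 0.013 + 0.382 + 0.108
   = 0.52
p-value = 0.9712

Since p-value > α = 0.05, we fail to reject H₀.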